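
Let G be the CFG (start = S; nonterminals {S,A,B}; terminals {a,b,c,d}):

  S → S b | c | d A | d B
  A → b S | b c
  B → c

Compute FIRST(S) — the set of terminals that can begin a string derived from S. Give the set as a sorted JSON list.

FIRST sets, iterate to fixpoint:
iter 1:
  A via A→b S: +{b}
  B via B→c: +{c}
  S via S→c: +{c}
  S via S→d A: +{d}
  FIRST[S]={c,d}  FIRST[A]={b}  FIRST[B]={c}
iter 2: (no change)
  FIRST[S]={c,d}  FIRST[A]={b}  FIRST[B]={c}

FIRST(S) = ["c", "d"]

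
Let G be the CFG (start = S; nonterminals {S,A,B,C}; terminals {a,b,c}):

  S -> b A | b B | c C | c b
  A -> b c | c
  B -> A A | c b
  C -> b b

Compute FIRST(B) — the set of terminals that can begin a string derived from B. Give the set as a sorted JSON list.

FIRST iteration:
[1]
  A via A→b c: +{b}
  A via A→c: +{c}
  B via B→A A: +{b,c}
  C via C→b b: +{b}
  S via S→b A: +{b}
  S via S→c C: +{c}
  FIRST(S)={b,c}  FIRST(A)={b,c}  FIRST(B)={b,c}  FIRST(C)={b}
[2] — fixpoint
  FIRST(S)={b,c}  FIRST(A)={b,c}  FIRST(B)={b,c}  FIRST(C)={b}

FIRST(B) = ["b", "c"]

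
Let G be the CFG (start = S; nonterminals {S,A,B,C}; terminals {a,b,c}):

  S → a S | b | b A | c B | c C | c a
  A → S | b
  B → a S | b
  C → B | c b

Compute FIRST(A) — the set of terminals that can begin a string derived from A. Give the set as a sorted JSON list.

FIRST iteration:
[1]
  A via A→b: +{b}
  B via B→a S: +{a}
  B via B→b: +{b}
  C via C→B: +{a,b}
  C via C→c b: +{c}
  S via S→a S: +{a}
  S via S→b: +{b}
  S via S→c B: +{c}
  FIRST(S)={a,b,c}  FIRST(A)={b}  FIRST(B)={a,b}  FIRST(C)={a,b,c}
[2]
  A via A→S: +{a,c}
  FIRST(S)={a,b,c}  FIRST(A)={a,b,c}  FIRST(B)={a,b}  FIRST(C)={a,b,c}
[3] (stable)
  FIRST(S)={a,b,c}  FIRST(A)={a,b,c}  FIRST(B)={a,b}  FIRST(C)={a,b,c}

FIRST(A) = ["a", "b", "c"]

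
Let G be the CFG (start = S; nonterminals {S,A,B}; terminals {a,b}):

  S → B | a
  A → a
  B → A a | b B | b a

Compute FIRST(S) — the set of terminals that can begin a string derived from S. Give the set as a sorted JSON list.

FIRST iteration:
[1]
  A via A→a: +{a}
  B via B→A a: +{a}
  B via B→b B: +{b}
  S via S→B: +{a,b}
  S: {a,b}  A: {a}  B: {a,b}
[2] (no change)
  S: {a,b}  A: {a}  B: {a,b}

FIRST(S) = ["a", "b"]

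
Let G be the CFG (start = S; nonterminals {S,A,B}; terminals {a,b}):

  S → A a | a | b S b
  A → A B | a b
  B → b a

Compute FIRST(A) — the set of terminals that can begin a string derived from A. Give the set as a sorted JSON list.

FIRST sets, iterate to fixpoint:
iter 1:
  A via A→a b: +{a}
  B via B→b a: +{b}
  S via S→A a: +{a}
  S via S→b S b: +{b}
  S: {a,b}  A: {a}  B: {b}
iter 2: done
  S: {a,b}  A: {a}  B: {b}

FIRST(A) = ["a"]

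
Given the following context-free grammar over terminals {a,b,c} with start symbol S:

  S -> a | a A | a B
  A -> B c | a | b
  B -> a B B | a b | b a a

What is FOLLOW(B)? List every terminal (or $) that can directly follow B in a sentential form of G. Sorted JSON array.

FIRST iteration:
round 1:
  A via A→a: +{a}
  A via A→b: +{b}
  B via B→a B B: +{a}
  B via B→b a a: +{b}
  S via S→a: +{a}
  FIRST(S)={a}  FIRST(A)={a,b}  FIRST(B)={a,b}
round 2: (no change)
  FIRST(S)={a}  FIRST(A)={a,b}  FIRST(B)={a,b}

FOLLOW sets:
FOLLOW(S) := {$}
pass 1:
  A→B c: FOLLOW(B) ⊇ FIRST(c) = {c}; new: +{c}
  B→a B B: FOLLOW(B) ⊇ FIRST(B) = {a,b}; new: +{a,b}
  S→a A: FOLLOW(A) ⊇ FOLLOW(S) ⊇ {$}; new: +{$}
  S→a B: FOLLOW(B) ⊇ FOLLOW(S) ⊇ {$}; new: +{$}
  FOLLOW(S)={$}  FOLLOW(A)={$}  FOLLOW(B)={$,a,b,c}
pass 2: — fixpoint
  FOLLOW(S)={$}  FOLLOW(A)={$}  FOLLOW(B)={$,a,b,c}

FOLLOW(B) = ["$", "a", "b", "c"]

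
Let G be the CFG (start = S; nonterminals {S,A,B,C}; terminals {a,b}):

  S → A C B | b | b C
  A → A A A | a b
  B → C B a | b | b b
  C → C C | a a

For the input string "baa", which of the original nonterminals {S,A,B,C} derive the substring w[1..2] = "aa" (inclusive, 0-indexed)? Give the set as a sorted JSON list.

CNF form of G:
  S -> A X4 | T1 C | b
  A -> A X2 | T0 T1
  B -> C X3 | T1 T1 | b
  C -> C C | T0 T0
  T0 -> a
  T1 -> b
  X2 -> A A
  X3 -> B T0
  X4 -> C B

CYK table (by increasing span) — only the sub-triangle for w[1..2]:
  cell(1,1) a: {T0}  orig:{}
  cell(2,2) a: {T0}  orig:{}
  cell(1,2) aa: {C}

Original NTs in T[1,2] deriving "aa": ["C"]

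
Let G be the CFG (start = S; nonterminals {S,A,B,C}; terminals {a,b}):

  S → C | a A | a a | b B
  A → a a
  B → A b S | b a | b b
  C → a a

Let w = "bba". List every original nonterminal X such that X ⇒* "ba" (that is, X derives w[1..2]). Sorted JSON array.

Convert to CNF:
  S -> T0 A | T0 T0 | T1 B
  A -> T0 T0
  B -> A X2 | T1 T0 | T1 T1
  C -> T0 T0
  T0 -> a
  T1 -> b
  X2 -> T1 S

CYK fill, restricted to cells inside w[1..2]:
  cell(1,1) b: {T1}  orig:{}
  cell(2,2) a: {T0}  orig:{}
  cell(1,2) ba: {B}

Original NTs in T[1,2] deriving "ba": ["B"]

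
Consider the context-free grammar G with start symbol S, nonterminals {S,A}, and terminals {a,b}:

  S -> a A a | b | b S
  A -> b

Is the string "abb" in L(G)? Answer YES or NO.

Convert to CNF:
  S -> T0 X2 | T1 S | b
  A -> b
  T0 -> a
  T1 -> b
  X2 -> A T0

Fill CYK table bottom-up:
  cell(0,0) a: {T0}  orig:{}
  cell(1,1) b: {A,S,T1}  orig:{A,S}
  cell(2,2) b: {A,S,T1}  orig:{A,S}
  cell(0,1) ab: ∅
  cell(1,2) bb: {S}
  cell(0,2) abb: ∅

S ∉ T[0,2] ⇒ NO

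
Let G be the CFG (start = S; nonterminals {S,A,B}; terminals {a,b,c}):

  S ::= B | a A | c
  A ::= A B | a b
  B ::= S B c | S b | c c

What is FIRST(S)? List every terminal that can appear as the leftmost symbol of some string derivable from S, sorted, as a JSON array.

FIRST iteration:
round 1:
  A via A→a b: +{a}
  B via B→c c: +{c}
  S via S→B: +{c}
  S via S→a A: +{a}
  S: {a,c}  A: {a}  B: {c}
round 2:
  B via B→S B c: +{a}
  S: {a,c}  A: {a}  B: {a,c}
round 3: (no change)
  S: {a,c}  A: {a}  B: {a,c}

FIRST(S) = ["a", "c"]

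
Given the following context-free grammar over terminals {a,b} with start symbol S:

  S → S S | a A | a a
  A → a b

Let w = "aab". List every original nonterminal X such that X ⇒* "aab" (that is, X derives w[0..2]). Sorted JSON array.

CNF form of G:
  S -> S S | T0 A | T0 T0
  A -> T0 T1
  T0 -> a
  T1 -> b

CYK table (by increasing span) — only the sub-triangle for w[0..2]:
  cell(0,0) a: {T0}  orig:{}
  cell(1,1) a: {T0}  orig:{}
  cell(2,2) b: {T1}  orig:{}
  cell(0,1) aa: {S}
  cell(1,2) ab: {A}
  cell(0,2) aab: {S}

Original NTs in T[0,2] deriving "aab": ["S"]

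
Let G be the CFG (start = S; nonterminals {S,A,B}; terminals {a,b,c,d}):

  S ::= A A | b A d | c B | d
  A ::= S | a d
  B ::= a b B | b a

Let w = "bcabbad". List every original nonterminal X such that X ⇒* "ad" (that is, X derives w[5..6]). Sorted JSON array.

Convert to CNF:
  S -> A A | T2 X6 | T3 B | d
  A -> A A | T0 T1 | T2 X4 | T3 B | d
  B -> T0 X5 | T2 T0
  T0 -> a
  T1 -> d
  T2 -> b
  T3 -> c
  X4 -> A T1
  X5 -> T2 B
  X6 -> A T1

Fill CYK table bottom-up, restricted to cells inside w[5..6]:
  T[5,5] 'a' = {T0}  orig:{}
  T[6,6] 'd' = {A,S,T1}  orig:{A,S}
  T[5,6] 'ad' = {A}

Original NTs in T[5,6] deriving "ad": ["A"]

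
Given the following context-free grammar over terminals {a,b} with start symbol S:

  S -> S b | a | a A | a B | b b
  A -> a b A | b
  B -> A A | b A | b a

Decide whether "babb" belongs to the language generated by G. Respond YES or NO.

Convert to CNF:
  S -> S T1 | T0 A | T0 B | T1 T1 | a
  A -> T0 X2 | b
  B -> A A | T1 A | T1 T0
  T0 -> a
  T1 -> b
  X2 -> T1 A

CYK table (by increasing span):
  [0..0]={A,T1}  "b"  orig:{A}
  [1..1]={S,T0}  "a"  orig:{S}
  [2..2]={A,T1}  "b"  orig:{A}
  [3..3]={A,T1}  "b"  orig:{A}
  [0..1]={B}  "ba"
  [1..2]={S}  "ab"
  [2..3]={B,S,X2}  "bb"  orig:{B,S}
  [0..2]=∅  "bab"
  [1..3]={A,S}  "abb"
  [0..3]={B,X2}  "babb"  orig:{B}

S ∉ T[0,3] ⇒ NO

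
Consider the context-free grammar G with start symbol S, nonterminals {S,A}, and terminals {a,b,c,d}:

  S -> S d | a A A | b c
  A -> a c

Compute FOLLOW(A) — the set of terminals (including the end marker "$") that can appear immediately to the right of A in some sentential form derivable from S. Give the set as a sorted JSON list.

FIRST sets, iterate to fixpoint:
pass 1:
  A via A→a c: +{a}
  S via S→a A A: +{a}
  S via S→b c: +{b}
  S: {a,b}  A: {a}
pass 2: (stable)
  S: {a,b}  A: {a}

FOLLOW sets:
FOLLOW(S) := {$}
round 1:
  S→S d: FOLLOW(S) ⊇ FIRST(d) = {d}; new: +{d}
  S→a A A: FOLLOW(A) ⊇ FIRST(A) = {a}; new: +{a}
  S→a A A: FOLLOW(A) ⊇ FOLLOW(S) ⊇ {$,d}; new: +{$,d}
  FOLLOW[S]={$,d}  FOLLOW[A]={$,a,d}
round 2: done
  FOLLOW[S]={$,d}  FOLLOW[A]={$,a,d}

FOLLOW(A) = ["$", "a", "d"]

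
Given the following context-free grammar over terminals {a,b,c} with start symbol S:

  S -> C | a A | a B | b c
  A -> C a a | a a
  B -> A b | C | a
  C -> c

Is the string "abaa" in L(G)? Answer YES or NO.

Convert to CNF:
  S -> T0 A | T0 B | T1 T2 | c
  A -> C X3 | T0 T0
  B -> A T1 | a | c
  C -> c
  T0 -> a
  T1 -> b
  T2 -> c
  X3 -> T0 T0

Fill CYK table bottom-up:
  [0..0]={B,T0}  "a"  orig:{B}
  [1..1]={T1}  "b"  orig:{}
  [2..2]={B,T0}  "a"  orig:{B}
  [3..3]={B,T0}  "a"  orig:{B}
  [0..1]=∅  "ab"
  [1..2]=∅  "ba"
  [2..3]={A,S,X3}  "aa"  orig:{A,S}
  [0..2]=∅  "aba"
  [1..3]=∅  "baa"
  [0..3]=∅  "abaa"

S ∉ T[0,3] ⇒ NO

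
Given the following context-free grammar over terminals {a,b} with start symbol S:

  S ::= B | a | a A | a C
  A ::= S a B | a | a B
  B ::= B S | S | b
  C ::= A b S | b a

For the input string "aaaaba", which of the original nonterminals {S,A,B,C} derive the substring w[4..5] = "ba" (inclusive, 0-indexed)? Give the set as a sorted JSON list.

Convert to CNF:
  S -> B S | T0 A | T0 C | a | b
  A -> S X2 | T0 B | a
  B -> B S | T0 A | T0 C | a | b
  C -> A X3 | T1 T0
  T0 -> a
  T1 -> b
  X2 -> T0 B
  X3 -> T1 S

Fill CYK table bottom-up (cells [i..j] with 4 ≤ i ≤ j ≤ 5 only):
  cell(4,4) b: {B,S,T1}  orig:{B,S}
  cell(5,5) a: {A,B,S,T0}  orig:{A,B,S}
  cell(4,5) ba: {B,C,S,X3}  orig:{B,C,S}

Original NTs in T[4,5] deriving "ba": ["B", "C", "S"]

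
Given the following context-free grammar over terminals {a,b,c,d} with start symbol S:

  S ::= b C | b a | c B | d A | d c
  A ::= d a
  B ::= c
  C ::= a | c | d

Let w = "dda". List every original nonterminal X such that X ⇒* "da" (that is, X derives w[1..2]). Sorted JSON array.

CNF form of G:
  S -> T0 A | T0 T3 | T2 C | T2 T1 | T3 B
  A -> T0 T1
  B -> c
  C -> a | c | d
  T0 -> d
  T1 -> a
  T2 -> b
  T3 -> c

CYK fill, restricted to cells inside w[1..2]:
  T[1,1] 'd' = {C,T0}  orig:{C}
  T[2,2] 'a' = {C,T1}  orig:{C}
  T[1,2] 'da' = {A}

Original NTs in T[1,2] deriving "da": ["A"]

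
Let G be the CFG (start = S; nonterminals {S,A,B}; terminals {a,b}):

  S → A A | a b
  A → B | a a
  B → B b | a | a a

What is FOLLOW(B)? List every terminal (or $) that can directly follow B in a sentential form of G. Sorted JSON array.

Compute FIRST by fixpoint:
round 1:
  A via A→a a: +{a}
  B via B→a: +{a}
  S via S→A A: +{a}
  FIRST[S]={a}  FIRST[A]={a}  FIRST[B]={a}
round 2: done
  FIRST[S]={a}  FIRST[A]={a}  FIRST[B]={a}

Compute FOLLOW by fixpoint:
initialize: $ ∈ FOLLOW(S)
round 1:
  B→B b: FOLLOW(B) ⊇ FIRST(b) = {b}; new: +{b}
  S→A A: FOLLOW(A) ⊇ FIRST(A) = {a}; new: +{a}
  S→A A: FOLLOW(A) ⊇ FOLLOW(S) ⊇ {$}; new: +{$}
  FOLLOW(S)={$}  FOLLOW(A)={$,a}  FOLLOW(B)={b}
round 2:
  A→B: FOLLOW(B) ⊇ FOLLOW(A) ⊇ {$,a}; new: +{$,a}
  FOLLOW(S)={$}  FOLLOW(A)={$,a}  FOLLOW(B)={$,a,b}
round 3: (no change)
  FOLLOW(S)={$}  FOLLOW(A)={$,a}  FOLLOW(B)={$,a,b}

FOLLOW(B) = ["$", "a", "b"]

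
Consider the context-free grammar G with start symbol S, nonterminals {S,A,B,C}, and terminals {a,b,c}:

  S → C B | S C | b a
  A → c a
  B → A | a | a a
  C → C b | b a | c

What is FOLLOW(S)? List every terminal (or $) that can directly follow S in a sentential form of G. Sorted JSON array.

FIRST iteration:
pass 1:
  A via A→c a: +{c}
  B via B→A: +{c}
  B via B→a: +{a}
  C via C→b a: +{b}
  C via C→c: +{c}
  S via S→C B: +{b,c}
  FIRST(S)={b,c}  FIRST(A)={c}  FIRST(B)={a,c}  FIRST(C)={b,c}
pass 2: (no change)
  FIRST(S)={b,c}  FIRST(A)={c}  FIRST(B)={a,c}  FIRST(C)={b,c}

FOLLOW iteration:
initialize: $ ∈ FOLLOW(S)
round 1:
  C→C b: FOLLOW(C) ⊇ FIRST(b) = {b}; new: +{b}
  S→C B: FOLLOW(C) ⊇ FIRST(B) = {a,c}; new: +{a,c}
  S→C B: FOLLOW(B) ⊇ FOLLOW(S) ⊇ {$}; new: +{$}
  S→S C: FOLLOW(S) ⊇ FIRST(C) = {b,c}; new: +{b,c}
  S→S C: FOLLOW(C) ⊇ FOLLOW(S) ⊇ {$,b,c}; new: +{$}
  S: {$,b,c}  A: {}  B: {$}  C: {$,a,b,c}
round 2:
  B→A: FOLLOW(A) ⊇ FOLLOW(B) ⊇ {$}; new: +{$}
  S→C B: FOLLOW(B) ⊇ FOLLOW(S) ⊇ {$,b,c}; new: +{b,c}
  S: {$,b,c}  A: {$}  B: {$,b,c}  C: {$,a,b,c}
round 3:
  B→A: FOLLOW(A) ⊇ FOLLOW(B) ⊇ {$,b,c}; new: +{b,c}
  S: {$,b,c}  A: {$,b,c}  B: {$,b,c}  C: {$,a,b,c}
round 4: (stable)
  S: {$,b,c}  A: {$,b,c}  B: {$,b,c}  C: {$,a,b,c}

FOLLOW(S) = ["$", "b", "c"]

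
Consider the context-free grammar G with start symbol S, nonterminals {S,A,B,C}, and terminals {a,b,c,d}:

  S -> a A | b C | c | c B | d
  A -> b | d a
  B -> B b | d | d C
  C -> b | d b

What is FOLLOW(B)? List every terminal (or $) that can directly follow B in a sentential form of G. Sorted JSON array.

FIRST iteration:
pass 1:
  A via A→b: +{b}
  A via A→d a: +{d}
  B via B→d: +{d}
  C via C→b: +{b}
  C via C→d b: +{d}
  S via S→a A: +{a}
  S via S→b C: +{b}
  S via S→c: +{c}
  S via S→d: +{d}
  S: {a,b,c,d}  A: {b,d}  B: {d}  C: {b,d}
pass 2: (stable)
  S: {a,b,c,d}  A: {b,d}  B: {d}  C: {b,d}

FOLLOW iteration:
FOLLOW(S) := {$}
[1]
  B→B b: FOLLOW(B) ⊇ FIRST(b) = {b}; new: +{b}
  B→d C: FOLLOW(C) ⊇ FOLLOW(B) ⊇ {b}; new: +{b}
  S→a A: FOLLOW(A) ⊇ FOLLOW(S) ⊇ {$}; new: +{$}
  S→b C: FOLLOW(C) ⊇ FOLLOW(S) ⊇ {$}; new: +{$}
  S→c B: FOLLOW(B) ⊇ FOLLOW(S) ⊇ {$}; new: +{$}
  FOLLOW(S)={$}  FOLLOW(A)={$}  FOLLOW(B)={$,b}  FOLLOW(C)={$,b}
[2] (stable)
  FOLLOW(S)={$}  FOLLOW(A)={$}  FOLLOW(B)={$,b}  FOLLOW(C)={$,b}

FOLLOW(B) = ["$", "b"]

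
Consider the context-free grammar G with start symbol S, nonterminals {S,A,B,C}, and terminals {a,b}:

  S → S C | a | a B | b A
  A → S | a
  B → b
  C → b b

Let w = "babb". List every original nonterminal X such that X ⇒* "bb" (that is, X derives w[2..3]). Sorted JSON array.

CNF form of G:
  S -> S C | T0 B | T1 A | a
  A -> S C | T0 B | T1 A | a
  B -> b
  C -> T1 T1
  T0 -> a
  T1 -> b

Fill CYK table bottom-up (cells [i..j] with 2 ≤ i ≤ j ≤ 3 only):
  T[2,2] 'b' = {B,T1}  orig:{B}
  T[3,3] 'b' = {B,T1}  orig:{B}
  T[2,3] 'bb' = {C}

Original NTs in T[2,3] deriving "bb": ["C"]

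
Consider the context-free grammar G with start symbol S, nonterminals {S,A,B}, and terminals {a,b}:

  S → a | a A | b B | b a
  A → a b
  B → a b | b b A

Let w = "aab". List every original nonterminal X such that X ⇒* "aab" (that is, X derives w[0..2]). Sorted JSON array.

CNF form of G:
  S -> T0 A | T1 B | T1 T0 | a
  A -> T0 T1
  B -> T0 T1 | T1 X2
  T0 -> a
  T1 -> b
  X2 -> T1 A

CYK fill (cells [i..j] with 0 ≤ i ≤ j ≤ 2 only):
  [0..0]={S,T0}  "a"  orig:{S}
  [1..1]={S,T0}  "a"  orig:{S}
  [2..2]={T1}  "b"  orig:{}
  [0..1]=∅  "aa"
  [1..2]={A,B}  "ab"
  [0..2]={S}  "aab"

Original NTs in T[0,2] deriving "aab": ["S"]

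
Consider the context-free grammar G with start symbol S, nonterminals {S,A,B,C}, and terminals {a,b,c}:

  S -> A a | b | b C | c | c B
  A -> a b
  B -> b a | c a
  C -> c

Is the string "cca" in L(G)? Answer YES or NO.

CNF form of G:
  S -> A T0 | T1 C | T2 B | b | c
  A -> T0 T1
  B -> T1 T0 | T2 T0
  C -> c
  T0 -> a
  T1 -> b
  T2 -> c

CYK table (by increasing span):
  T[0,0] 'c' = {C,S,T2}  orig:{C,S}
  T[1,1] 'c' = {C,S,T2}  orig:{C,S}
  T[2,2] 'a' = {T0}  orig:{}
  T[0,1] 'cc' = ∅
  T[1,2] 'ca' = {B}
  T[0,2] 'cca' = {S}

S ∈ T[0,2] ⇒ YES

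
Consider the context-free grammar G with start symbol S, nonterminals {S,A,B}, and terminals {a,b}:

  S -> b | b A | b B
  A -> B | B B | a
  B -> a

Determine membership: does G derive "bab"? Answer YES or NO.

Convert to CNF:
  S -> T0 A | T0 B | b
  A -> B B | a
  B -> a
  T0 -> b

CYK fill:
  [0..0]={S,T0}  "b"  orig:{S}
  [1..1]={A,B}  "a"
  [2..2]={S,T0}  "b"  orig:{S}
  [0..1]={S}  "ba"
  [1..2]=∅  "ab"
  [0..2]=∅  "bab"

S ∉ T[0,2] ⇒ NO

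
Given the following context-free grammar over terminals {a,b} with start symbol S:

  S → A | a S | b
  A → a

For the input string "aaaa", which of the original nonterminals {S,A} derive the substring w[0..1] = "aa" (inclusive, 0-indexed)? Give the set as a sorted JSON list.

CNF form of G:
  S -> T0 S | a | b
  A -> a
  T0 -> a

Fill CYK table bottom-up (cells [i..j] with 0 ≤ i ≤ j ≤ 1 only):
  cell(0,0) a: {A,S,T0}  orig:{A,S}
  cell(1,1) a: {A,S,T0}  orig:{A,S}
  cell(0,1) aa: {S}

Original NTs in T[0,1] deriving "aa": ["S"]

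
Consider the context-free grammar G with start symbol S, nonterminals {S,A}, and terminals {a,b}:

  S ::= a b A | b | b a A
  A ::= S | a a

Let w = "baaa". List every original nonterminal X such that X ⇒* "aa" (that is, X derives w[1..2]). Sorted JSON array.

Convert to CNF:
  S -> T0 X4 | T1 X5 | b
  A -> T0 T0 | T0 X2 | T1 X3 | b
  T0 -> a
  T1 -> b
  X2 -> T1 A
  X3 -> T0 A
  X4 -> T1 A
  X5 -> T0 A

CYK fill, restricted to cells inside w[1..2]:
  cell(1,1) a: {T0}  orig:{}
  cell(2,2) a: {T0}  orig:{}
  cell(1,2) aa: {A}

Original NTs in T[1,2] deriving "aa": ["A"]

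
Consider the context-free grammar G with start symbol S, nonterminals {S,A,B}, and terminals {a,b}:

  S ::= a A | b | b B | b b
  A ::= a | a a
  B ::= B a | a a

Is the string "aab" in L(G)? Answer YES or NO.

Convert to CNF:
  S -> T0 A | T1 B | T1 T1 | b
  A -> T0 T0 | a
  B -> B T0 | T0 T0
  T0 -> a
  T1 -> b

CYK fill:
  T[0,0] 'a' = {A,T0}  orig:{A}
  T[1,1] 'a' = {A,T0}  orig:{A}
  T[2,2] 'b' = {S,T1}  orig:{S}
  T[0,1] 'aa' = {A,B,S}
  T[1,2] 'ab' = ∅
  T[0,2] 'aab' = ∅

S ∉ T[0,2] ⇒ NO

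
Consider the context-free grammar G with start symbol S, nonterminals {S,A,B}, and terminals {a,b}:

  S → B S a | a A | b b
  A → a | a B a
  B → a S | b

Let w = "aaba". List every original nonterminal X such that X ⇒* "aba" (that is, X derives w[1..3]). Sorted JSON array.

Convert to CNF:
  S -> B X3 | T0 A | T1 T1
  A -> T0 X2 | a
  B -> T0 S | b
  T0 -> a
  T1 -> b
  X2 -> B T0
  X3 -> S T0

Fill CYK table bottom-up, restricted to cells inside w[1..3]:
  T[1,1] 'a' = {A,T0}  orig:{A}
  T[2,2] 'b' = {B,T1}  orig:{B}
  T[3,3] 'a' = {A,T0}  orig:{A}
  T[1,2] 'ab' = ∅
  T[2,3] 'ba' = {X2}  orig:{}
  T[1,3] 'aba' = {A}

Original NTs in T[1,3] deriving "aba": ["A"]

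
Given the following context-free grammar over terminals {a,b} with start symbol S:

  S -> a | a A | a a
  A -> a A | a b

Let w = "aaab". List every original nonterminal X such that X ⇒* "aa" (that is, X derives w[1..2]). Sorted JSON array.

CNF form of G:
  S -> T0 A | T0 T0 | a
  A -> T0 A | T0 T1
  T0 -> a
  T1 -> b

CYK table (by increasing span), restricted to cells inside w[1..2]:
  T[1,1] 'a' = {S,T0}  orig:{S}
  T[2,2] 'a' = {S,T0}  orig:{S}
  T[1,2] 'aa' = {S}

Original NTs in T[1,2] deriving "aa": ["S"]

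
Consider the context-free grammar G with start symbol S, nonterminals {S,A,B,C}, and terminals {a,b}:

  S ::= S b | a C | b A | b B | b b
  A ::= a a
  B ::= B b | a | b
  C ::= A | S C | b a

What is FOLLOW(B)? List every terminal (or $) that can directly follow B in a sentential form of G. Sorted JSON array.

Compute FIRST by fixpoint:
pass 1:
  A via A→a a: +{a}
  B via B→a: +{a}
  B via B→b: +{b}
  C via C→A: +{a}
  C via C→b a: +{b}
  S via S→a C: +{a}
  S via S→b A: +{b}
  FIRST[S]={a,b}  FIRST[A]={a}  FIRST[B]={a,b}  FIRST[C]={a,b}
pass 2: done
  FIRST[S]={a,b}  FIRST[A]={a}  FIRST[B]={a,b}  FIRST[C]={a,b}

FOLLOW sets:
initialize: $ ∈ FOLLOW(S)
iter 1:
  B→B b: FOLLOW(B) ⊇ FIRST(b) = {b}; new: +{b}
  C→S C: FOLLOW(S) ⊇ FIRST(C) = {a,b}; new: +{a,b}
  S→a C: FOLLOW(C) ⊇ FOLLOW(S) ⊇ {$,a,b}; new: +{$,a,b}
  S→b A: FOLLOW(A) ⊇ FOLLOW(S) ⊇ {$,a,b}; new: +{$,a,b}
  S→b B: FOLLOW(B) ⊇ FOLLOW(S) ⊇ {$,a,b}; new: +{$,a}
  S: {$,a,b}  A: {$,a,b}  B: {$,a,b}  C: {$,a,b}
iter 2: (stable)
  S: {$,a,b}  A: {$,a,b}  B: {$,a,b}  C: {$,a,b}

FOLLOW(B) = ["$", "a", "b"]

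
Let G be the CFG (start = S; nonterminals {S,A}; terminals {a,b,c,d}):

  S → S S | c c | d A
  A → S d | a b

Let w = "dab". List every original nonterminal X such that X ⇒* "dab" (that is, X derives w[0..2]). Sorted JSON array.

Convert to CNF:
  S -> S S | T0 A | T3 T3
  A -> S T0 | T1 T2
  T0 -> d
  T1 -> a
  T2 -> b
  T3 -> c

CYK table (by increasing span) (cells [i..j] with 0 ≤ i ≤ j ≤ 2 only):
  [0..0]={T0}  "d"  orig:{}
  [1..1]={T1}  "a"  orig:{}
  [2..2]={T2}  "b"  orig:{}
  [0..1]=∅  "da"
  [1..2]={A}  "ab"
  [0..2]={S}  "dab"

Original NTs in T[0,2] deriving "dab": ["S"]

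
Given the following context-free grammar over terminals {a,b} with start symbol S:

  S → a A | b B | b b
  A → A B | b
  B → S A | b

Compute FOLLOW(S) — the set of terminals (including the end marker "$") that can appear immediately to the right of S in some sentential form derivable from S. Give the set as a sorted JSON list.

FIRST iteration:
pass 1:
  A via A→b: +{b}
  B via B→b: +{b}
  S via S→a A: +{a}
  S via S→b B: +{b}
  S: {a,b}  A: {b}  B: {b}
pass 2:
  B via B→S A: +{a}
  S: {a,b}  A: {b}  B: {a,b}
pass 3: (no change)
  S: {a,b}  A: {b}  B: {a,b}

FOLLOW iteration:
seed FOLLOW(S) with $
[1]
  A→A B: FOLLOW(A) ⊇ FIRST(B) = {a,b}; new: +{a,b}
  A→A B: FOLLOW(B) ⊇ FOLLOW(A) ⊇ {a,b}; new: +{a,b}
  B→S A: FOLLOW(S) ⊇ FIRST(A) = {b}; new: +{b}
  S→a A: FOLLOW(A) ⊇ FOLLOW(S) ⊇ {$,b}; new: +{$}
  S→b B: FOLLOW(B) ⊇ FOLLOW(S) ⊇ {$,b}; new: +{$}
  FOLLOW[S]={$,b}  FOLLOW[A]={$,a,b}  FOLLOW[B]={$,a,b}
[2] (stable)
  FOLLOW[S]={$,b}  FOLLOW[A]={$,a,b}  FOLLOW[B]={$,a,b}

FOLLOW(S) = ["$", "b"]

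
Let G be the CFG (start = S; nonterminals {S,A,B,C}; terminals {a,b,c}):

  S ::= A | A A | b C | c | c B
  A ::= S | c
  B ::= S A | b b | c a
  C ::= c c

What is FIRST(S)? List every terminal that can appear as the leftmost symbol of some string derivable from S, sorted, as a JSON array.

FIRST iteration:
[1]
  A via A→c: +{c}
  B via B→b b: +{b}
  B via B→c a: +{c}
  C via C→c c: +{c}
  S via S→A: +{c}
  S via S→b C: +{b}
  FIRST[S]={b,c}  FIRST[A]={c}  FIRST[B]={b,c}  FIRST[C]={c}
[2]
  A via A→S: +{b}
  FIRST[S]={b,c}  FIRST[A]={b,c}  FIRST[B]={b,c}  FIRST[C]={c}
[3] — fixpoint
  FIRST[S]={b,c}  FIRST[A]={b,c}  FIRST[B]={b,c}  FIRST[C]={c}

FIRST(S) = ["b", "c"]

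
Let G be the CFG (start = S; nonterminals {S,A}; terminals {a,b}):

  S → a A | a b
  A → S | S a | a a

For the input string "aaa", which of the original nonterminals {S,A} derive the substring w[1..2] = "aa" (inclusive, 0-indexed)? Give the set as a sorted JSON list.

CNF form of G:
  S -> T0 A | T0 T1
  A -> S T0 | T0 A | T0 T0 | T0 T1
  T0 -> a
  T1 -> b

Fill CYK table bottom-up, restricted to cells inside w[1..2]:
  T[1,1] 'a' = {T0}  orig:{}
  T[2,2] 'a' = {T0}  orig:{}
  T[1,2] 'aa' = {A}

Original NTs in T[1,2] deriving "aa": ["A"]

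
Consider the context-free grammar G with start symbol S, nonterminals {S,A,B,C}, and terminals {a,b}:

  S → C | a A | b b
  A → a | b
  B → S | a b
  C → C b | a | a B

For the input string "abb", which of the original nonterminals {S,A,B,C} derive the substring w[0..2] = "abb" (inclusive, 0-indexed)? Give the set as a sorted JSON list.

CNF form of G:
  S -> C T0 | T0 T0 | T1 A | T1 B | a
  A -> a | b
  B -> C T0 | T0 T0 | T1 A | T1 B | T1 T0 | a
  C -> C T0 | T1 B | a
  T0 -> b
  T1 -> a

Fill CYK table bottom-up — only the sub-triangle for w[0..2]:
  [0..0]={A,B,C,S,T1}  "a"  orig:{A,B,C,S}
  [1..1]={A,T0}  "b"  orig:{A}
  [2..2]={A,T0}  "b"  orig:{A}
  [0..1]={B,C,S}  "ab"
  [1..2]={B,S}  "bb"
  [0..2]={B,C,S}  "abb"

Original NTs in T[0,2] deriving "abb": ["B", "C", "S"]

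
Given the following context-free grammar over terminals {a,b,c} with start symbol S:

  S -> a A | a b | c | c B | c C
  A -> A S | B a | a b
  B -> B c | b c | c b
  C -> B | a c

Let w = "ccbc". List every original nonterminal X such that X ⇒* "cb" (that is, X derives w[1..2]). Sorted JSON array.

Convert to CNF:
  S -> T0 A | T0 T1 | T2 B | T2 C | c
  A -> A S | B T0 | T0 T1
  B -> B T2 | T1 T2 | T2 T1
  C -> B T2 | T0 T2 | T1 T2 | T2 T1
  T0 -> a
  T1 -> b
  T2 -> c

Fill CYK table bottom-up — only the sub-triangle for w[1..2]:
  cell(1,1) c: {S,T2}  orig:{S}
  cell(2,2) b: {T1}  orig:{}
  cell(1,2) cb: {B,C}

Original NTs in T[1,2] deriving "cb": ["B", "C"]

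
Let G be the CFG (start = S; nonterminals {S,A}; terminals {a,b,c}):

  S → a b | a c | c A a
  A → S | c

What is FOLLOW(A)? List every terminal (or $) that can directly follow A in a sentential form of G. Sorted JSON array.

FIRST iteration:
iter 1:
  A via A→c: +{c}
  S via S→a b: +{a}
  S via S→c A a: +{c}
  FIRST(S)={a,c}  FIRST(A)={c}
iter 2:
  A via A→S: +{a}
  FIRST(S)={a,c}  FIRST(A)={a,c}
iter 3: — fixpoint
  FIRST(S)={a,c}  FIRST(A)={a,c}

Compute FOLLOW by fixpoint:
seed FOLLOW(S) with $
round 1:
  S→c A a: FOLLOW(A) ⊇ FIRST(a) = {a}; new: +{a}
  FOLLOW(S)={$}  FOLLOW(A)={a}
round 2:
  A→S: FOLLOW(S) ⊇ FOLLOW(A) ⊇ {a}; new: +{a}
  FOLLOW(S)={$,a}  FOLLOW(A)={a}
round 3: done
  FOLLOW(S)={$,a}  FOLLOW(A)={a}

FOLLOW(A) = ["a"]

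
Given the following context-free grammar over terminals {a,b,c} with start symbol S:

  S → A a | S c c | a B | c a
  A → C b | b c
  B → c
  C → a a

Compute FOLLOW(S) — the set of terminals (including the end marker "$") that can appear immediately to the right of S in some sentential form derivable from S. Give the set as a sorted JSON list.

FIRST sets, iterate to fixpoint:
round 1:
  A via A→b c: +{b}
  B via B→c: +{c}
  C via C→a a: +{a}
  S via S→A a: +{b}
  S via S→a B: +{a}
  S via S→c a: +{c}
  FIRST[S]={a,b,c}  FIRST[A]={b}  FIRST[B]={c}  FIRST[C]={a}
round 2:
  A via A→C b: +{a}
  FIRST[S]={a,b,c}  FIRST[A]={a,b}  FIRST[B]={c}  FIRST[C]={a}
round 3: (stable)
  FIRST[S]={a,b,c}  FIRST[A]={a,b}  FIRST[B]={c}  FIRST[C]={a}

FOLLOW iteration:
seed FOLLOW(S) with $
round 1:
  A→C b: FOLLOW(C) ⊇ FIRST(b) = {b}; new: +{b}
  S→A a: FOLLOW(A) ⊇ FIRST(a) = {a}; new: +{a}
  S→S c c: FOLLOW(S) ⊇ FIRST(c) = {c}; new: +{c}
  S→a B: FOLLOW(B) ⊇ FOLLOW(S) ⊇ {$,c}; new: +{$,c}
  FOLLOW(S)={$,c}  FOLLOW(A)={a}  FOLLOW(B)={$,c}  FOLLOW(C)={b}
round 2: (no change)
  FOLLOW(S)={$,c}  FOLLOW(A)={a}  FOLLOW(B)={$,c}  FOLLOW(C)={b}

FOLLOW(S) = ["$", "c"]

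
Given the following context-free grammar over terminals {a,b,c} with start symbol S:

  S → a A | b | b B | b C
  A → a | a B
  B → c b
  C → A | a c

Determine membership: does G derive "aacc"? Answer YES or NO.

CNF form of G:
  S -> T0 A | T2 B | T2 C | b
  A -> T0 B | a
  B -> T1 T2
  C -> T0 B | T0 T1 | a
  T0 -> a
  T1 -> c
  T2 -> b

CYK fill:
  cell(0,0) a: {A,C,T0}  orig:{A,C}
  cell(1,1) a: {A,C,T0}  orig:{A,C}
  cell(2,2) c: {T1}  orig:{}
  cell(3,3) c: {T1}  orig:{}
  cell(0,1) aa: {S}
  cell(1,2) ac: {C}
  cell(2,3) cc: ∅
  cell(0,2) aac: ∅
  cell(1,3) acc: ∅
  cell(0,3) aacc: ∅

S ∉ T[0,3] ⇒ NO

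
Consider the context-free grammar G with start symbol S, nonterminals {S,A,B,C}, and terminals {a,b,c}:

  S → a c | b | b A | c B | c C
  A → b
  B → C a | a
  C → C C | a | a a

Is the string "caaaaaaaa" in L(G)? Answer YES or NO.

CNF form of G:
  S -> T0 T1 | T1 B | T1 C | T2 A | b
  A -> b
  B -> C T0 | a
  C -> C C | T0 T0 | a
  T0 -> a
  T1 -> c
  T2 -> b

CYK table (by increasing span):
  T[0,0] 'c' = {T1}  orig:{}
  T[1,1] 'a' = {B,C,T0}  orig:{B,C}
  T[2,2] 'a' = {B,C,T0}  orig:{B,C}
  T[3,3] 'a' = {B,C,T0}  orig:{B,C}
  T[4,4] 'a' = {B,C,T0}  orig:{B,C}
  T[5,5] 'a' = {B,C,T0}  orig:{B,C}
  T[6,6] 'a' = {B,C,T0}  orig:{B,C}
  T[7,7] 'a' = {B,C,T0}  orig:{B,C}
  T[8,8] 'a' = {B,C,T0}  orig:{B,C}
  T[0,1] 'ca' = {S}
  T[1,2] 'aa' = {B,C}
  T[2,3] 'aa' = {B,C}
  T[3,4] 'aa' = {B,C}
  T[4,5] 'aa' = {B,C}
  T[5,6] 'aa' = {B,C}
  T[6,7] 'aa' = {B,C}
  T[7,8] 'aa' = {B,C}
  T[0,2] 'caa' = {S}
  T[1,3] 'aaa' = {B,C}
  T[2,4] 'aaa' = {B,C}
  T[3,5] 'aaa' = {B,C}
  T[4,6] 'aaa' = {B,C}
  T[5,7] 'aaa' = {B,C}
  T[6,8] 'aaa' = {B,C}
  T[0,3] 'caaa' = {S}
  T[1,4] 'aaaa' = {B,C}
  T[2,5] 'aaaa' = {B,C}
  T[3,6] 'aaaa' = {B,C}
  T[4,7] 'aaaa' = {B,C}
  T[5,8] 'aaaa' = {B,C}
  T[0,4] 'caaaa' = {S}
  T[1,5] 'aaaaa' = {B,C}
  T[2,6] 'aaaaa' = {B,C}
  T[3,7] 'aaaaa' = {B,C}
  T[4,8] 'aaaaa' = {B,C}
  T[0,5] 'caaaaa' = {S}
  T[1,6] 'aaaaaa' = {B,C}
  T[2,7] 'aaaaaa' = {B,C}
  T[3,8] 'aaaaaa' = {B,C}
  T[0,6] 'caaaaaa' = {S}
  T[1,7] 'aaaaaaa' = {B,C}
  T[2,8] 'aaaaaaa' = {B,C}
  T[0,7] 'caaaaaaa' = {S}
  T[1,8] 'aaaaaaaa' = {B,C}
  T[0,8] 'caaaaaaaa' = {S}

S ∈ T[0,8] ⇒ YES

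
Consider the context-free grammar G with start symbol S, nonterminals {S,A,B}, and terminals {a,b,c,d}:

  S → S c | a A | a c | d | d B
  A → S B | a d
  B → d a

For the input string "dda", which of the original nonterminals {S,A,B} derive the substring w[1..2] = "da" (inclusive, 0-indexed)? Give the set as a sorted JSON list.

CNF form of G:
  S -> S T2 | T0 A | T0 T2 | T1 B | d
  A -> S B | T0 T1
  B -> T1 T0
  T0 -> a
  T1 -> d
  T2 -> c

CYK table (by increasing span) (cells [i..j] with 1 ≤ i ≤ j ≤ 2 only):
  [1..1]={S,T1}  "d"  orig:{S}
  [2..2]={T0}  "a"  orig:{}
  [1..2]={B}  "da"

Original NTs in T[1,2] deriving "da": ["B"]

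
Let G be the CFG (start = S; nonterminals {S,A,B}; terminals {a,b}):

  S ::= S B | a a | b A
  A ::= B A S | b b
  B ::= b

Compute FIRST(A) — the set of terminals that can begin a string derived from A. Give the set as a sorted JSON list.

Compute FIRST by fixpoint:
pass 1:
  A via A→b b: +{b}
  B via B→b: +{b}
  S via S→a a: +{a}
  S via S→b A: +{b}
  S: {a,b}  A: {b}  B: {b}
pass 2: done
  S: {a,b}  A: {b}  B: {b}

FIRST(A) = ["b"]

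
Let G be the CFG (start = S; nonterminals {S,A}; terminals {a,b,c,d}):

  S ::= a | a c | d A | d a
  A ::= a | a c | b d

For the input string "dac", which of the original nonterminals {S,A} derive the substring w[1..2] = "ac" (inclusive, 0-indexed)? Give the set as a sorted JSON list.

CNF form of G:
  S -> T0 T1 | T3 A | T3 T0 | a
  A -> T0 T1 | T2 T3 | a
  T0 -> a
  T1 -> c
  T2 -> b
  T3 -> d

CYK table (by increasing span) — only the sub-triangle for w[1..2]:
  cell(1,1) a: {A,S,T0}  orig:{A,S}
  cell(2,2) c: {T1}  orig:{}
  cell(1,2) ac: {A,S}

Original NTs in T[1,2] deriving "ac": ["A", "S"]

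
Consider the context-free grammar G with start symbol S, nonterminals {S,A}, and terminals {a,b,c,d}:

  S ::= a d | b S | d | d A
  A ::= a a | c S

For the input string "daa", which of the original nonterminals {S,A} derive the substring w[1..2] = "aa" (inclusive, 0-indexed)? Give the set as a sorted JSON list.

Convert to CNF:
  S -> T0 T2 | T2 A | T3 S | d
  A -> T0 T0 | T1 S
  T0 -> a
  T1 -> c
  T2 -> d
  T3 -> b

Fill CYK table bottom-up, restricted to cells inside w[1..2]:
  cell(1,1) a: {T0}  orig:{}
  cell(2,2) a: {T0}  orig:{}
  cell(1,2) aa: {A}

Original NTs in T[1,2] deriving "aa": ["A"]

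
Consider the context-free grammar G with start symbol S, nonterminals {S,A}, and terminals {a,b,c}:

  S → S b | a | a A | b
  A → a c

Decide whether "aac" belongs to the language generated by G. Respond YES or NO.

CNF form of G:
  S -> S T2 | T0 A | a | b
  A -> T0 T1
  T0 -> a
  T1 -> c
  T2 -> b

CYK fill:
  cell(0,0) a: {S,T0}  orig:{S}
  cell(1,1) a: {S,T0}  orig:{S}
  cell(2,2) c: {T1}  orig:{}
  cell(0,1) aa: ∅
  cell(1,2) ac: {A}
  cell(0,2) aac: {S}

S ∈ T[0,2] ⇒ YES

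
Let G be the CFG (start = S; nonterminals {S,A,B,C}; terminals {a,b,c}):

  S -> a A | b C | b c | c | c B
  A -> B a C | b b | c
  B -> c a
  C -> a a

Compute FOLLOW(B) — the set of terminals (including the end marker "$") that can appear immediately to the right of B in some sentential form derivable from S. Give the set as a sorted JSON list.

FIRST sets, iterate to fixpoint:
[1]
  A via A→b b: +{b}
  A via A→c: +{c}
  B via B→c a: +{c}
  C via C→a a: +{a}
  S via S→a A: +{a}
  S via S→b C: +{b}
  S via S→c: +{c}
  S: {a,b,c}  A: {b,c}  B: {c}  C: {a}
[2] (stable)
  S: {a,b,c}  A: {b,c}  B: {c}  C: {a}

Compute FOLLOW by fixpoint:
initialize: $ ∈ FOLLOW(S)
iter 1:
  A→B a C: FOLLOW(B) ⊇ FIRST(a) = {a}; new: +{a}
  S→a A: FOLLOW(A) ⊇ FOLLOW(S) ⊇ {$}; new: +{$}
  S→b C: FOLLOW(C) ⊇ FOLLOW(S) ⊇ {$}; new: +{$}
  S→c B: FOLLOW(B) ⊇ FOLLOW(S) ⊇ {$}; new: +{$}
  FOLLOW(S)={$}  FOLLOW(A)={$}  FOLLOW(B)={$,a}  FOLLOW(C)={$}
iter 2: done
  FOLLOW(S)={$}  FOLLOW(A)={$}  FOLLOW(B)={$,a}  FOLLOW(C)={$}

FOLLOW(B) = ["$", "a"]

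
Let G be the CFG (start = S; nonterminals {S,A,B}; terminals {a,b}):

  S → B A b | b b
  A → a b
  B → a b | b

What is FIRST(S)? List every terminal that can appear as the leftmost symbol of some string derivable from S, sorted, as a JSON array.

FIRST iteration:
pass 1:
  A via A→a b: +{a}
  B via B→a b: +{a}
  B via B→b: +{b}
  S via S→B A b: +{a,b}
  S: {a,b}  A: {a}  B: {a,b}
pass 2: (no change)
  S: {a,b}  A: {a}  B: {a,b}

FIRST(S) = ["a", "b"]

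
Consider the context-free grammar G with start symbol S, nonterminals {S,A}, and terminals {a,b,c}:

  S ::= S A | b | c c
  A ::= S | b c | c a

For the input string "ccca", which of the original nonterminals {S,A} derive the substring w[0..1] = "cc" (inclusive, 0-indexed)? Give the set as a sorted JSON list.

Convert to CNF:
  S -> S A | T1 T1 | b
  A -> S A | T0 T1 | T1 T1 | T1 T2 | b
  T0 -> b
  T1 -> c
  T2 -> a

CYK table (by increasing span) (cells [i..j] with 0 ≤ i ≤ j ≤ 1 only):
  cell(0,0) c: {T1}  orig:{}
  cell(1,1) c: {T1}  orig:{}
  cell(0,1) cc: {A,S}

Original NTs in T[0,1] deriving "cc": ["A", "S"]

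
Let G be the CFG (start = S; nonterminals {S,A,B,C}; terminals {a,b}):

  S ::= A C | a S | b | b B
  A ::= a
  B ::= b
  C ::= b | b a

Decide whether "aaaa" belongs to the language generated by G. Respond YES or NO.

Convert to CNF:
  S -> A C | T0 B | T1 S | b
  A -> a
  B -> b
  C -> T0 T1 | b
  T0 -> b
  T1 -> a

Fill CYK table bottom-up:
  [0..0]={A,T1}  "a"  orig:{A}
  [1..1]={A,T1}  "a"  orig:{A}
  [2..2]={A,T1}  "a"  orig:{A}
  [3..3]={A,T1}  "a"  orig:{A}
  [0..1]=∅  "aa"
  [1..2]=∅  "aa"
  [2..3]=∅  "aa"
  [0..2]=∅  "aaa"
  [1..3]=∅  "aaa"
  [0..3]=∅  "aaaa"

S ∉ T[0,3] ⇒ NO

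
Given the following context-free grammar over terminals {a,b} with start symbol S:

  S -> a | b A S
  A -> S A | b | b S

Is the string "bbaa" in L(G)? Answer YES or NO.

CNF form of G:
  S -> T0 X1 | a
  A -> S A | T0 S | b
  T0 -> b
  X1 -> A S

CYK fill:
  cell(0,0) b: {A,T0}  orig:{A}
  cell(1,1) b: {A,T0}  orig:{A}
  cell(2,2) a: {S}
  cell(3,3) a: {S}
  cell(0,1) bb: ∅
  cell(1,2) ba: {A,X1}  orig:{A}
  cell(2,3) aa: ∅
  cell(0,2) bba: {S}
  cell(1,3) baa: {X1}  orig:{}
  cell(0,3) bbaa: {S}

S ∈ T[0,3] ⇒ YES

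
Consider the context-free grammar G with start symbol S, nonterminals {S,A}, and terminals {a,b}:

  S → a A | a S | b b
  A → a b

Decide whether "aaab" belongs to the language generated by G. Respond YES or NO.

CNF form of G:
  S -> T0 A | T0 S | T1 T1
  A -> T0 T1
  T0 -> a
  T1 -> b

CYK table (by increasing span):
  T[0,0] 'a' = {T0}  orig:{}
  T[1,1] 'a' = {T0}  orig:{}
  T[2,2] 'a' = {T0}  orig:{}
  T[3,3] 'b' = {T1}  orig:{}
  T[0,1] 'aa' = ∅
  T[1,2] 'aa' = ∅
  T[2,3] 'ab' = {A}
  T[0,2] 'aaa' = ∅
  T[1,3] 'aab' = {S}
  T[0,3] 'aaab' = {S}

S ∈ T[0,3] ⇒ YES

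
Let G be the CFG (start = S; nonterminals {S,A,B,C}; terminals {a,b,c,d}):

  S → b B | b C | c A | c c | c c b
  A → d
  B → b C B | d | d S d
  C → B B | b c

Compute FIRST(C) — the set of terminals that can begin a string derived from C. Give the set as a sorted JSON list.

FIRST iteration:
iter 1:
  A via A→d: +{d}
  B via B→b C B: +{b}
  B via B→d: +{d}
  C via C→B B: +{b,d}
  S via S→b B: +{b}
  S via S→c A: +{c}
  FIRST[S]={b,c}  FIRST[A]={d}  FIRST[B]={b,d}  FIRST[C]={b,d}
iter 2: done
  FIRST[S]={b,c}  FIRST[A]={d}  FIRST[B]={b,d}  FIRST[C]={b,d}

FIRST(C) = ["b", "d"]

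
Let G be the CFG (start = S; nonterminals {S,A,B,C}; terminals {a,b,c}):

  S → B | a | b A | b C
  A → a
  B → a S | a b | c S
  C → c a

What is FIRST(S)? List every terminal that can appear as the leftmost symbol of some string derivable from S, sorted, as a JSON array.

FIRST iteration:
[1]
  A via A→a: +{a}
  B via B→a S: +{a}
  B via B→c S: +{c}
  C via C→c a: +{c}
  S via S→B: +{a,c}
  S via S→b A: +{b}
  S: {a,b,c}  A: {a}  B: {a,c}  C: {c}
[2] done
  S: {a,b,c}  A: {a}  B: {a,c}  C: {c}

FIRST(S) = ["a", "b", "c"]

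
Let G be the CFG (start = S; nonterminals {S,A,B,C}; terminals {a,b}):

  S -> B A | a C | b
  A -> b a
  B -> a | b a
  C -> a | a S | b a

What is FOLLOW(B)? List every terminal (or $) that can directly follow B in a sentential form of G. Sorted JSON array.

FIRST sets, iterate to fixpoint:
[1]
  A via A→b a: +{b}
  B via B→a: +{a}
  B via B→b a: +{b}
  C via C→a: +{a}
  C via C→b a: +{b}
  S via S→B A: +{a,b}
  FIRST[S]={a,b}  FIRST[A]={b}  FIRST[B]={a,b}  FIRST[C]={a,b}
[2] (stable)
  FIRST[S]={a,b}  FIRST[A]={b}  FIRST[B]={a,b}  FIRST[C]={a,b}

FOLLOW sets:
seed FOLLOW(S) with $
iter 1:
  S→B A: FOLLOW(B) ⊇ FIRST(A) = {b}; new: +{b}
  S→B A: FOLLOW(A) ⊇ FOLLOW(S) ⊇ {$}; new: +{$}
  S→a C: FOLLOW(C) ⊇ FOLLOW(S) ⊇ {$}; new: +{$}
  FOLLOW[S]={$}  FOLLOW[A]={$}  FOLLOW[B]={b}  FOLLOW[C]={$}
iter 2: done
  FOLLOW[S]={$}  FOLLOW[A]={$}  FOLLOW[B]={b}  FOLLOW[C]={$}

FOLLOW(B) = ["b"]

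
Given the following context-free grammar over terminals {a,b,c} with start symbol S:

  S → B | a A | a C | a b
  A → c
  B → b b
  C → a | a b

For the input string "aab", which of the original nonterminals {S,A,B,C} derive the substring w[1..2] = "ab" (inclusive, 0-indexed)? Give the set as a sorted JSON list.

CNF form of G:
  S -> T0 T0 | T1 A | T1 C | T1 T0
  A -> c
  B -> T0 T0
  C -> T1 T0 | a
  T0 -> b
  T1 -> a

CYK table (by increasing span) — only the sub-triangle for w[1..2]:
  [1..1]={C,T1}  "a"  orig:{C}
  [2..2]={T0}  "b"  orig:{}
  [1..2]={C,S}  "ab"

Original NTs in T[1,2] deriving "ab": ["C", "S"]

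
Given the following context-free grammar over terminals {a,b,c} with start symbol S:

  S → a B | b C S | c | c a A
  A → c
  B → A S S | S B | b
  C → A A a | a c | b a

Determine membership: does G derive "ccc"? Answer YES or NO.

Convert to CNF:
  S -> T0 B | T1 X6 | T2 X5 | c
  A -> c
  B -> A X3 | S B | b
  C -> A X4 | T0 T1 | T2 T0
  T0 -> a
  T1 -> c
  T2 -> b
  X3 -> S S
  X4 -> A T0
  X5 -> C S
  X6 -> T0 A

Fill CYK table bottom-up:
  cell(0,0) c: {A,S,T1}  orig:{A,S}
  cell(1,1) c: {A,S,T1}  orig:{A,S}
  cell(2,2) c: {A,S,T1}  orig:{A,S}
  cell(0,1) cc: {X3}  orig:{}
  cell(1,2) cc: {X3}  orig:{}
  cell(0,2) ccc: {B}

S ∉ T[0,2] ⇒ NO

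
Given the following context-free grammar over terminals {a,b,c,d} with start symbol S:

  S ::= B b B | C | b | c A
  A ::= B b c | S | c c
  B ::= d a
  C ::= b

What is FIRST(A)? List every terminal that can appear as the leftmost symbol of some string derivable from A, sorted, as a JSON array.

Compute FIRST by fixpoint:
pass 1:
  A via A→c c: +{c}
  B via B→d a: +{d}
  C via C→b: +{b}
  S via S→B b B: +{d}
  S via S→C: +{b}
  S via S→c A: +{c}
  FIRST(S)={b,c,d}  FIRST(A)={c}  FIRST(B)={d}  FIRST(C)={b}
pass 2:
  A via A→B b c: +{d}
  A via A→S: +{b}
  FIRST(S)={b,c,d}  FIRST(A)={b,c,d}  FIRST(B)={d}  FIRST(C)={b}
pass 3: (stable)
  FIRST(S)={b,c,d}  FIRST(A)={b,c,d}  FIRST(B)={d}  FIRST(C)={b}

FIRST(A) = ["b", "c", "d"]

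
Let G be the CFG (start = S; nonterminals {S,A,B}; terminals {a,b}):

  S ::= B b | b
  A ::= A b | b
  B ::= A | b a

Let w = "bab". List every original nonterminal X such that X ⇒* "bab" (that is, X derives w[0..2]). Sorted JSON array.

Convert to CNF:
  S -> B T0 | b
  A -> A T0 | b
  B -> A T0 | T0 T1 | b
  T0 -> b
  T1 -> a

CYK table (by increasing span) (cells [i..j] with 0 ≤ i ≤ j ≤ 2 only):
  T[0,0] 'b' = {A,B,S,T0}  orig:{A,B,S}
  T[1,1] 'a' = {T1}  orig:{}
  T[2,2] 'b' = {A,B,S,T0}  orig:{A,B,S}
  T[0,1] 'ba' = {B}
  T[1,2] 'ab' = ∅
  T[0,2] 'bab' = {S}

Original NTs in T[0,2] deriving "bab": ["S"]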